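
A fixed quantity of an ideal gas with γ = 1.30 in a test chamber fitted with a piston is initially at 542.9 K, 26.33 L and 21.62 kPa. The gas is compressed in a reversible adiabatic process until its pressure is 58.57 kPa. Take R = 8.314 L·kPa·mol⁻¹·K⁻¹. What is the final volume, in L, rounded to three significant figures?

Adiabatic (γ = 1.30), T V^(γ−1) and P V^γ constant: T₂ = T₁·(P₂/P₁)^((γ−1)/γ) = 683.3 K; V₂ = V₁·(P₁/P₂)^(1/γ) = 12.23 L.

V₂ ≈ 12.2 L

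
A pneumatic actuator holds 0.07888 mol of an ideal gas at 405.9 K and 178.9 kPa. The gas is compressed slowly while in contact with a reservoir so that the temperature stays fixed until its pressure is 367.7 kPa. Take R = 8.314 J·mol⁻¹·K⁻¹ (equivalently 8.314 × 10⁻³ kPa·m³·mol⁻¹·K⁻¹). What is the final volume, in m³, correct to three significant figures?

V₂ ≈ 0.000724 m³

From PV = nRT: V₁ = nRT₁/P₁ = 0.001488 m³.
T constant ⇒ Boyle's law P V = const: T₂ = T₁; V₂ = V₁·(P₁/P₂) = 0.0007239 m³.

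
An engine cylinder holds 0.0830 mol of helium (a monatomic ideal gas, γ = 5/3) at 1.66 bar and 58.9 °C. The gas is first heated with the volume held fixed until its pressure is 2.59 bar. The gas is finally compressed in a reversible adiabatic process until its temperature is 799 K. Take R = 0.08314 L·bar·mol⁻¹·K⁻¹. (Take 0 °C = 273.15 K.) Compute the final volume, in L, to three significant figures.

V₃ ≈ 0.721 L

Convert: T₁ = 332.0 K.
From PV = nRT: V₁ = nRT₁/P₁ = 1.380 L.
V constant ⇒ P ∝ T: V₂ = V₁; T₂ = T₁·(P₂/P₁) = 518.1 K.
Reversible adiabatic, γ = 5/3: P₃ = P₂·(T₃/T₂)^(γ/(γ−1)) = 7.650 bar; V₃ = V₂·(T₂/T₃)^(1/(γ−1)) = 0.7207 L.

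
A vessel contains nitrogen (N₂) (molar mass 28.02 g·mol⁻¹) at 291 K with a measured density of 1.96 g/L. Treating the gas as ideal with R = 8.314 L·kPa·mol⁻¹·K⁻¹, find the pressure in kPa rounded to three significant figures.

ρ = PM/(RT) ⇒ P = ρRT/M = (1.96 × 8.314 × 291.0) / 28.02

P ≈ 169 kPa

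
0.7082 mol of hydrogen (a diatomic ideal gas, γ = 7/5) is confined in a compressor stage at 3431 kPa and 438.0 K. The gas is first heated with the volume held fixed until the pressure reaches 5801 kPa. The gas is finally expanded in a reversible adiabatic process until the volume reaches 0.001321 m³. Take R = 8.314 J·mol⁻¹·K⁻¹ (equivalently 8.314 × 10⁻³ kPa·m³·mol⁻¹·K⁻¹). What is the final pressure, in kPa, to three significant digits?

P₃ ≈ 2.63e+03 kPa

From PV = nRT: V₁ = nRT₁/P₁ = 0.0007517 m³.
V constant ⇒ P ∝ T: V₂ = V₁; T₂ = T₁·(P₂/P₁) = 740.6 K.
Reversible adiabatic, γ = 7/5: T₃ = T₂·(V₂/V₃)^(γ−1) = 591.0 K; P₃ = P₂·(V₂/V₃)^γ = 2634 kPa.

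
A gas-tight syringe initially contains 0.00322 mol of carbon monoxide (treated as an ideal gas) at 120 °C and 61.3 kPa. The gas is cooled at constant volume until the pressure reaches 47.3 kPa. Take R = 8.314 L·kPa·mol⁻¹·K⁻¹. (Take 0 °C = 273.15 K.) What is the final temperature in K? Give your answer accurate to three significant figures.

T₂ ≈ 303 K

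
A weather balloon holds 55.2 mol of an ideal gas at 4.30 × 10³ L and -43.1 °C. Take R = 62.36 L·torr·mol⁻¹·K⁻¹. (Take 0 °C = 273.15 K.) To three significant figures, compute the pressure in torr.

Convert: T = 230.05 K.
PV = nRT ⇒ P = nRT/V = (55.2 × 62.36 × 230.05) / 4.30e+03

P ≈ 184 torr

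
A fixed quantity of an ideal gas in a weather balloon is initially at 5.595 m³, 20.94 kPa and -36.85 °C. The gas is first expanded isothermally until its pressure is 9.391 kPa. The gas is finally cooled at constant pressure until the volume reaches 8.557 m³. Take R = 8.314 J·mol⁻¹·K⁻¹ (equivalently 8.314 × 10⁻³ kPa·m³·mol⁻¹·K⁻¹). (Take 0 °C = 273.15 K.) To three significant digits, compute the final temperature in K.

T₃ ≈ 162 K

Convert: T₁ = 236.3 K.
T constant ⇒ Boyle's law P V = const: T₂ = T₁; V₂ = V₁·(P₁/P₂) = 12.48 m³.
Isobaric, so V/T is constant: P₃ = P₂; T₃ = T₂·(V₃/V₂) = 162.1 K.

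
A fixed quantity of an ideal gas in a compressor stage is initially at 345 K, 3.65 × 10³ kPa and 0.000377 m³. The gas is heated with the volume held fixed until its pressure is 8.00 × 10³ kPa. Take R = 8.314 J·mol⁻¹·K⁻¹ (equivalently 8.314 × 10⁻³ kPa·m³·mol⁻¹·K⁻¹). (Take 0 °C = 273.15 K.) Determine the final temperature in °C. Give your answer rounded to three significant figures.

T₂ ≈ 483 °C

V constant ⇒ P ∝ T: V₂ = V₁; T₂ = T₁·(P₂/P₁) = 756.2 K.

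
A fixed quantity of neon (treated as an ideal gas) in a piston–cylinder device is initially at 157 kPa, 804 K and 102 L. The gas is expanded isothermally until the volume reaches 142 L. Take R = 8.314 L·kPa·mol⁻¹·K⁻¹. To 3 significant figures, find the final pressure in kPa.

P₂ ≈ 113 kPa

T constant ⇒ Boyle's law P V = const: T₂ = T₁; P₂ = P₁·(V₁/V₂) = 112.8 kPa.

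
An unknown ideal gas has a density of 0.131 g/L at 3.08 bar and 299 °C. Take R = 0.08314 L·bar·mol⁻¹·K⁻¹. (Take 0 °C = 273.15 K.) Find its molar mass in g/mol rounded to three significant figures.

ρ = PM/(RT) ⇒ M = ρRT/P = (0.131 × 0.08314 × 572.1) / 3.08

M ≈ 2.02 g/mol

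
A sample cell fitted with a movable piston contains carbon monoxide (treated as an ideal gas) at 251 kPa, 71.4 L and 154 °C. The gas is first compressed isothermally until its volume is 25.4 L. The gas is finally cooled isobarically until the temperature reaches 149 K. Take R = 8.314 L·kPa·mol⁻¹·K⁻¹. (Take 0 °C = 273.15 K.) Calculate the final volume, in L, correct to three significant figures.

Convert: T₁ = 427.1 K.
T constant ⇒ Boyle's law P V = const: T₂ = T₁; P₂ = P₁·(V₁/V₂) = 705.6 kPa.
P constant ⇒ V ∝ T: P₃ = P₂; V₃ = V₂·(T₃/T₂) = 8.860 L.

V₃ ≈ 8.86 L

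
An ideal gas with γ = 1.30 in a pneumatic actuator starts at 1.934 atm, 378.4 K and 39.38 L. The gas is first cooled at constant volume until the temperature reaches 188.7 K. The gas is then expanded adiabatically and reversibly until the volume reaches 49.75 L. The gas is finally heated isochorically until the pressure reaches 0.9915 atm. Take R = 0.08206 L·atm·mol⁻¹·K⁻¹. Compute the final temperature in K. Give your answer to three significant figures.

T₄ ≈ 245 K

Isochoric, so P/T is constant: V₂ = V₁; P₂ = P₁·(T₂/T₁) = 0.9644 atm.
Adiabatic (γ = 1.30), T V^(γ−1) and P V^γ constant: T₃ = T₂·(V₂/V₃)^(γ−1) = 175.9 K; P₃ = P₂·(V₂/V₃)^γ = 0.7117 atm.
V constant ⇒ P ∝ T: V₄ = V₃; T₄ = T₃·(P₄/P₃) = 245.1 K.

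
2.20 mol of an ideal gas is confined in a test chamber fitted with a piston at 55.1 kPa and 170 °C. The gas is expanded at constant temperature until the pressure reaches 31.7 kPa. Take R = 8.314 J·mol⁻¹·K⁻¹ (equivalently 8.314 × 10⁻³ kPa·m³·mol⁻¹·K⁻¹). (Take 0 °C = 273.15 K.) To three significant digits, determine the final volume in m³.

Convert: T₁ = 443.1 K.
From PV = nRT: V₁ = nRT₁/P₁ = 0.1471 m³.
T constant ⇒ Boyle's law P V = const: T₂ = T₁; V₂ = V₁·(P₁/P₂) = 0.2557 m³.

V₂ ≈ 0.256 m³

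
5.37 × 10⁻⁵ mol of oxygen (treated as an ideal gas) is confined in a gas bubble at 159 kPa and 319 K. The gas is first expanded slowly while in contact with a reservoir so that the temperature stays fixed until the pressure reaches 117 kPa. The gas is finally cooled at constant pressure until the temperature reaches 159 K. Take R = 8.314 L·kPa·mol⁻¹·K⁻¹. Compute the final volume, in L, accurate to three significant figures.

V₃ ≈ 0.000607 L

From PV = nRT: V₁ = nRT₁/P₁ = 0.0008957 L.
T constant ⇒ Boyle's law P V = const: T₂ = T₁; V₂ = V₁·(P₁/P₂) = 0.001217 L.
Isobaric, so V/T is constant: P₃ = P₂; V₃ = V₂·(T₃/T₂) = 0.0006067 L.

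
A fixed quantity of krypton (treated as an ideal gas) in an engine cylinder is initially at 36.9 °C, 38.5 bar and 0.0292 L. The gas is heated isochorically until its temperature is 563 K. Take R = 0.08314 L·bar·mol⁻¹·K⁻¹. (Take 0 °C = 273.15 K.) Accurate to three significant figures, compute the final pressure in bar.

P₂ ≈ 69.9 bar

Convert: T₁ = 310.0 K.
V constant ⇒ P ∝ T: V₂ = V₁; P₂ = P₁·(T₂/T₁) = 69.91 bar.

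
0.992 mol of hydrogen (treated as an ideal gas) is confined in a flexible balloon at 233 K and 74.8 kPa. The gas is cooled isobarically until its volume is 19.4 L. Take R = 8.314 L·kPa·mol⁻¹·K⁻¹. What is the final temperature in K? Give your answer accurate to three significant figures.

From PV = nRT: V₁ = nRT₁/P₁ = 25.69 L.
P constant ⇒ V ∝ T: P₂ = P₁; T₂ = T₁·(V₂/V₁) = 175.9 K.

T₂ ≈ 176 K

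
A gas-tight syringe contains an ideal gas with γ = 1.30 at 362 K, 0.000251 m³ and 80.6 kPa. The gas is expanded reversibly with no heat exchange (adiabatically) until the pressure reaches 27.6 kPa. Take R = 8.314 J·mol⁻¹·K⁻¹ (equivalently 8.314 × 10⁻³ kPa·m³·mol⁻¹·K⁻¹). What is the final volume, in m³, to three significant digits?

V₂ ≈ 0.000572 m³

Adiabatic (γ = 1.30), T V^(γ−1) and P V^γ constant: T₂ = T₁·(P₂/P₁)^((γ−1)/γ) = 282.7 K; V₂ = V₁·(P₁/P₂)^(1/γ) = 0.0005724 m³.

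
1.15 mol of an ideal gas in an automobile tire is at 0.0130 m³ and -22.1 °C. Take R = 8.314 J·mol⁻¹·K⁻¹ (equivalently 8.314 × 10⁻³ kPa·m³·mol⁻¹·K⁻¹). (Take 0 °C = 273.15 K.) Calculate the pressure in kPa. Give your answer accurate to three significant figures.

Convert: T = 251.05 K.
PV = nRT ⇒ P = nRT/V = (1.15 × 8.314 × 10⁻³ × 251.05) / 0.0130

P ≈ 185 kPa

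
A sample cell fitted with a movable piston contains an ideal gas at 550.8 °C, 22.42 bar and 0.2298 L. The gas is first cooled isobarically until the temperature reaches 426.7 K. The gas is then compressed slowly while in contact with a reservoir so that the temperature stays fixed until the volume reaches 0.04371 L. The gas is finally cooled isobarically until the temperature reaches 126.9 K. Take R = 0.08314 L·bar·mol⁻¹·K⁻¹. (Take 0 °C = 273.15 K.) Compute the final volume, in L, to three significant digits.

V₄ ≈ 0.0130 L

Convert: T₁ = 823.9 K.
P constant ⇒ V ∝ T: P₂ = P₁; V₂ = V₁·(T₂/T₁) = 0.1190 L.
Isothermal, so P V is constant: T₃ = T₂; P₃ = P₂·(V₂/V₃) = 61.04 bar.
Isobaric, so V/T is constant: P₄ = P₃; V₄ = V₃·(T₄/T₃) = 0.01300 L.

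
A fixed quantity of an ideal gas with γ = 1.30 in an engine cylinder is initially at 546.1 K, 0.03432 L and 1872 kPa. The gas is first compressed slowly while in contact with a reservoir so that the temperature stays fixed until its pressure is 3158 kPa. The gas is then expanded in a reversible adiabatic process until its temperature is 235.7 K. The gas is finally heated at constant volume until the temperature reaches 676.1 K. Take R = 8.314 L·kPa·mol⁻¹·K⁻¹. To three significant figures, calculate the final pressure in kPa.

P₄ ≈ 238 kPa

T constant ⇒ Boyle's law P V = const: T₂ = T₁; V₂ = V₁·(P₁/P₂) = 0.02034 L.
Reversible adiabatic, γ = 1.30: P₃ = P₂·(T₃/T₂)^(γ/(γ−1)) = 82.82 kPa; V₃ = V₂·(T₂/T₃)^(1/(γ−1)) = 0.3348 L.
Isochoric, so P/T is constant: V₄ = V₃; P₄ = P₃·(T₄/T₃) = 237.6 kPa.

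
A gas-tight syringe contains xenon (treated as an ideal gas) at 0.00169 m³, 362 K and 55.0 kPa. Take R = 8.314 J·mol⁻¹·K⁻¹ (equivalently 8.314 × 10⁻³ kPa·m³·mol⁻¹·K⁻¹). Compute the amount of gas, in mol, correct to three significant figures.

n ≈ 0.0309 mol

PV = nRT ⇒ n = PV/(RT) = (55.0 × 0.00169) / (8.314 × 10⁻³ × 362)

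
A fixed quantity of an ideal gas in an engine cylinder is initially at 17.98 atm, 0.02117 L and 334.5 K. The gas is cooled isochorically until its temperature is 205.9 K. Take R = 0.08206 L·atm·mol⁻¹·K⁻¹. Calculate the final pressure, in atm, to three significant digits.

V constant ⇒ P ∝ T: V₂ = V₁; P₂ = P₁·(T₂/T₁) = 11.07 atm.

P₂ ≈ 11.1 atm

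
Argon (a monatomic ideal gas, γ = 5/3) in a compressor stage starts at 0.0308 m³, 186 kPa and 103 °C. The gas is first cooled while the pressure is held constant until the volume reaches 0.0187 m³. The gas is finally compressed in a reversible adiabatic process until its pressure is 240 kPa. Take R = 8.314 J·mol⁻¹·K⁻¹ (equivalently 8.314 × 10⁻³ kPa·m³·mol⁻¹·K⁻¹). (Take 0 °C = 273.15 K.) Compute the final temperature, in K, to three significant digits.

T₃ ≈ 253 K

Convert: T₁ = 376.1 K.
Isobaric, so V/T is constant: P₂ = P₁; T₂ = T₁·(V₂/V₁) = 228.4 K.
Reversible adiabatic, γ = 5/3: T₃ = T₂·(P₃/P₂)^((γ−1)/γ) = 252.9 K; V₃ = V₂·(P₂/P₃)^(1/γ) = 0.01605 m³.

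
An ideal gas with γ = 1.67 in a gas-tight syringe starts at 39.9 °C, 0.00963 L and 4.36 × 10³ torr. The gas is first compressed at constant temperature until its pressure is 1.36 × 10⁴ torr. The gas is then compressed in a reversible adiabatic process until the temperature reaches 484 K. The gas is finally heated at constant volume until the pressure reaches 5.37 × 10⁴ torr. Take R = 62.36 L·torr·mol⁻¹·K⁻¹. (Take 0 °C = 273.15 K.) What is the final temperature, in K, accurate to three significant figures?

T₄ ≈ 645 K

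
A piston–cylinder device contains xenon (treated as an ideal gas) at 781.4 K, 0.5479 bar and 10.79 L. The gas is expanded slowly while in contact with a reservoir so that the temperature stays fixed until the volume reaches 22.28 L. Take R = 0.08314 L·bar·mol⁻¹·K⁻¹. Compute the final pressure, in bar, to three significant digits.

T constant ⇒ Boyle's law P V = const: T₂ = T₁; P₂ = P₁·(V₁/V₂) = 0.2653 bar.

P₂ ≈ 0.265 bar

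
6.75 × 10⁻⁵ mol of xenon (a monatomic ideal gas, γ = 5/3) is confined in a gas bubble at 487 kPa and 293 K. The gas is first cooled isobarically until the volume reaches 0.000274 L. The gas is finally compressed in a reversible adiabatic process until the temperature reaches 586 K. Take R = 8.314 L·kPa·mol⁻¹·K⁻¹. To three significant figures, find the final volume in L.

From PV = nRT: V₁ = nRT₁/P₁ = 0.0003376 L.
P constant ⇒ V ∝ T: P₂ = P₁; T₂ = T₁·(V₂/V₁) = 237.8 K.
Adiabatic (γ = 5/3), T V^(γ−1) and P V^γ constant: P₃ = P₂·(T₃/T₂)^(γ/(γ−1)) = 4644 kPa; V₃ = V₂·(T₂/T₃)^(1/(γ−1)) = 7.082e-05 L.

V₃ ≈ 7.08e-05 L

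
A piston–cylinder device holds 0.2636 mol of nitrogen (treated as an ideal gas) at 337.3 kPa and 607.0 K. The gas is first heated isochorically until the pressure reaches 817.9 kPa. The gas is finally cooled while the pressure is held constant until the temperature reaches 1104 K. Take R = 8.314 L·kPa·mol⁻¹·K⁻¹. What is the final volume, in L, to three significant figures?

From PV = nRT: V₁ = nRT₁/P₁ = 3.944 L.
V constant ⇒ P ∝ T: V₂ = V₁; T₂ = T₁·(P₂/P₁) = 1472 K.
P constant ⇒ V ∝ T: P₃ = P₂; V₃ = V₂·(T₃/T₂) = 2.958 L.

V₃ ≈ 2.96 L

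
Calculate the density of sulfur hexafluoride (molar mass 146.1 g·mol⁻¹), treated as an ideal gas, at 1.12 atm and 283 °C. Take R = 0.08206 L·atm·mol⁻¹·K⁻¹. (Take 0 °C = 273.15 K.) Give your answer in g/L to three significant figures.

ρ = PM/(RT) = (1.12 × 146.1) / (0.08206 × 556.1)

ρ ≈ 3.59 g/L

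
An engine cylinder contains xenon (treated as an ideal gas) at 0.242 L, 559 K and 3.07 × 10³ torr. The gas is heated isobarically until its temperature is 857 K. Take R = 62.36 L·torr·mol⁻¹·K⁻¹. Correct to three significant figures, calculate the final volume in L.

V₂ ≈ 0.371 L

P constant ⇒ V ∝ T: P₂ = P₁; V₂ = V₁·(T₂/T₁) = 0.3710 L.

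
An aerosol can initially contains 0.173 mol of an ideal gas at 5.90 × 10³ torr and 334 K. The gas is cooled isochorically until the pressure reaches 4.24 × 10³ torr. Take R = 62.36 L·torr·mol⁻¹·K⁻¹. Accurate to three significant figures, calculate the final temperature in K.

From PV = nRT: V₁ = nRT₁/P₁ = 0.6107 L.
Isochoric, so P/T is constant: V₂ = V₁; T₂ = T₁·(P₂/P₁) = 240.0 K.

T₂ ≈ 240 K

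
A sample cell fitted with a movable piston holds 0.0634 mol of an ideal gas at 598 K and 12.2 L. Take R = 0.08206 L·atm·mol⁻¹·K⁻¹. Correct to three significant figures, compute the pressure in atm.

P ≈ 0.255 atm

PV = nRT ⇒ P = nRT/V = (0.0634 × 0.08206 × 598) / 12.2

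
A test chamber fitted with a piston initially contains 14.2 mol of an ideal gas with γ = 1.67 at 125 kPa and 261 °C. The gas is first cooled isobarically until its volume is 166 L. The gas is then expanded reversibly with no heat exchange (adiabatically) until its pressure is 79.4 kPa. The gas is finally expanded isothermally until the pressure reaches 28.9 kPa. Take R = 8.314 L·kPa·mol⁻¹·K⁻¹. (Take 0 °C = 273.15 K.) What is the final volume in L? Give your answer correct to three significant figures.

V₄ ≈ 598 L

Convert: T₁ = 534.1 K.
From PV = nRT: V₁ = nRT₁/P₁ = 504.5 L.
P constant ⇒ V ∝ T: P₂ = P₁; T₂ = T₁·(V₂/V₁) = 175.8 K.
Adiabatic (γ = 1.67), T V^(γ−1) and P V^γ constant: T₃ = T₂·(P₃/P₂)^((γ−1)/γ) = 146.5 K; V₃ = V₂·(P₂/P₃)^(1/γ) = 217.8 L.
Isothermal, so P V is constant: T₄ = T₃; V₄ = V₃·(P₃/P₄) = 598.5 L.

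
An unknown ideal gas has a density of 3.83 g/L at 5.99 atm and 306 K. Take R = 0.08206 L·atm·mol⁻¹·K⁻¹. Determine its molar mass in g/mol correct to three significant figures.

ρ = PM/(RT) ⇒ M = ρRT/P = (3.83 × 0.08206 × 306.0) / 5.99

M ≈ 16.1 g/mol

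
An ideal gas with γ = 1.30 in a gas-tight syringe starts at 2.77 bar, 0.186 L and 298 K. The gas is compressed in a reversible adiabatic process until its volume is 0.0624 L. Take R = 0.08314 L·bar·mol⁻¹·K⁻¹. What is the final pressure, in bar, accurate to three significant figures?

P₂ ≈ 11.5 bar

Adiabatic (γ = 1.30), T V^(γ−1) and P V^γ constant: T₂ = T₁·(V₁/V₂)^(γ−1) = 413.5 K; P₂ = P₁·(V₁/V₂)^γ = 11.46 bar.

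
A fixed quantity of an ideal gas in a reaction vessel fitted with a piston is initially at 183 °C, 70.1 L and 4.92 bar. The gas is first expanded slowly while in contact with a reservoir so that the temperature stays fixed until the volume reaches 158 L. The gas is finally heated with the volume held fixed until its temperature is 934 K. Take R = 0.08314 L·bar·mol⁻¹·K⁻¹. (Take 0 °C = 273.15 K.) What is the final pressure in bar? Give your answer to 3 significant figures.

P₃ ≈ 4.47 bar

Convert: T₁ = 456.1 K.
Isothermal, so P V is constant: T₂ = T₁; P₂ = P₁·(V₁/V₂) = 2.183 bar.
V constant ⇒ P ∝ T: V₃ = V₂; P₃ = P₂·(T₃/T₂) = 4.470 bar.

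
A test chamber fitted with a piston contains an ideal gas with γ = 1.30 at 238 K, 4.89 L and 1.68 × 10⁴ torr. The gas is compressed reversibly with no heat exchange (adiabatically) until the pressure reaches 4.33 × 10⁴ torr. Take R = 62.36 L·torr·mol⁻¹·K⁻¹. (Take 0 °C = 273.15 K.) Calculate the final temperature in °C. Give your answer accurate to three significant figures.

T₂ ≈ 23.0 °C

Reversible adiabatic, γ = 1.30: T₂ = T₁·(P₂/P₁)^((γ−1)/γ) = 296.1 K; V₂ = V₁·(P₁/P₂)^(1/γ) = 2.361 L.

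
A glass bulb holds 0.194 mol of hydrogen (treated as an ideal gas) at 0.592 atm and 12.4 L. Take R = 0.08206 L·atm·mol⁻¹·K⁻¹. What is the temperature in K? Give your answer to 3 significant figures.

T ≈ 461 K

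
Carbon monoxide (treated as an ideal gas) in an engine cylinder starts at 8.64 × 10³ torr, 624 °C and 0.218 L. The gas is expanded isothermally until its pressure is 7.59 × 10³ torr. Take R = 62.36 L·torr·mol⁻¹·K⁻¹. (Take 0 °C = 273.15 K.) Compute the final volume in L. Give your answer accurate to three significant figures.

Convert: T₁ = 897.1 K.
T constant ⇒ Boyle's law P V = const: T₂ = T₁; V₂ = V₁·(P₁/P₂) = 0.2482 L.

V₂ ≈ 0.248 L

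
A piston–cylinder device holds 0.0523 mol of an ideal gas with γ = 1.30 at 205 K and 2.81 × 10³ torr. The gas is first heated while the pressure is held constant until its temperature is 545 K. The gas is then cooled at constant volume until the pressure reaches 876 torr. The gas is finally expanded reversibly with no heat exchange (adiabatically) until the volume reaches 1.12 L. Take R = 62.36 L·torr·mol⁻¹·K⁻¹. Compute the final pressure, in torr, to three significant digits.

P₄ ≈ 417 torr

From PV = nRT: V₁ = nRT₁/P₁ = 0.2379 L.
P constant ⇒ V ∝ T: P₂ = P₁; V₂ = V₁·(T₂/T₁) = 0.6326 L.
V constant ⇒ P ∝ T: V₃ = V₂; T₃ = T₂·(P₃/P₂) = 169.9 K.
Reversible adiabatic, γ = 1.30: T₄ = T₃·(V₃/V₄)^(γ−1) = 143.1 K; P₄ = P₃·(V₃/V₄)^γ = 416.8 torr.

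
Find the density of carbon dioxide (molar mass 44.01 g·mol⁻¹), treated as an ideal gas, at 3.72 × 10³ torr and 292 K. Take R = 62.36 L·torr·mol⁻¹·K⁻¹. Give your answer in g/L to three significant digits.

ρ = PM/(RT) = (3.72e+03 × 44.01) / (62.36 × 292.0)

ρ ≈ 8.99 g/L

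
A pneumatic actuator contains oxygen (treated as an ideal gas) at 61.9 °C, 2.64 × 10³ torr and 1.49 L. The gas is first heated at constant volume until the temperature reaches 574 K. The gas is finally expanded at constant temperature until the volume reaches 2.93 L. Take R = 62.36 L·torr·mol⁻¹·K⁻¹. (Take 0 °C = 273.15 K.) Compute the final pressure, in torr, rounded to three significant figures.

P₃ ≈ 2.30e+03 torr

Convert: T₁ = 335.0 K.
Isochoric, so P/T is constant: V₂ = V₁; P₂ = P₁·(T₂/T₁) = 4523 torr.
T constant ⇒ Boyle's law P V = const: T₃ = T₂; P₃ = P₂·(V₂/V₃) = 2300 torr.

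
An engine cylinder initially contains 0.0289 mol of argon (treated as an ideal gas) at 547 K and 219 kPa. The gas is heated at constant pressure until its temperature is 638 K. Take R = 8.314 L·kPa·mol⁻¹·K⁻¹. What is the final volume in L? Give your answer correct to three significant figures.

V₂ ≈ 0.700 L

From PV = nRT: V₁ = nRT₁/P₁ = 0.6001 L.
Isobaric, so V/T is constant: P₂ = P₁; V₂ = V₁·(T₂/T₁) = 0.7000 L.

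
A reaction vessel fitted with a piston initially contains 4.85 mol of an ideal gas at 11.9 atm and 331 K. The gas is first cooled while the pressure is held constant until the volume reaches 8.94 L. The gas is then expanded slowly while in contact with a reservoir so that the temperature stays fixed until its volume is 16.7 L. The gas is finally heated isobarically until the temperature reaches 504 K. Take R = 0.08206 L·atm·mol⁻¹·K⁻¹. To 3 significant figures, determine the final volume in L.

From PV = nRT: V₁ = nRT₁/P₁ = 11.07 L.
P constant ⇒ V ∝ T: P₂ = P₁; T₂ = T₁·(V₂/V₁) = 267.3 K.
Isothermal, so P V is constant: T₃ = T₂; P₃ = P₂·(V₂/V₃) = 6.370 atm.
P constant ⇒ V ∝ T: P₄ = P₃; V₄ = V₃·(T₄/T₃) = 31.49 L.

V₄ ≈ 31.5 L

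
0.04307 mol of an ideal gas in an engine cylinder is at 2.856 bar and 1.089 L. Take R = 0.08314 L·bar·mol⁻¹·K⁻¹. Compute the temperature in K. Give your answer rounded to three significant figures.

PV = nRT ⇒ T = PV/(nR) = (2.856 × 1.089) / (0.04307 × 0.08314)

T ≈ 869 K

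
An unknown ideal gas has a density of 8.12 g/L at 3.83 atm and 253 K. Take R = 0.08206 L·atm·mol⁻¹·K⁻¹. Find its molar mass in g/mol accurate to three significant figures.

M ≈ 44.0 g/mol

ρ = PM/(RT) ⇒ M = ρRT/P = (8.12 × 0.08206 × 253.0) / 3.83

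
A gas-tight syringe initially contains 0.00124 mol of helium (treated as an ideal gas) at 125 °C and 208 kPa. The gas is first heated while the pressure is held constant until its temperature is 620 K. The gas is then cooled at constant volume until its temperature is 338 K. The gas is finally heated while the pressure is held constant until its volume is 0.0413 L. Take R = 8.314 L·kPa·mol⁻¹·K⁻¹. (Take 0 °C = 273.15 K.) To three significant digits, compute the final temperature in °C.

Convert: T₁ = 398.1 K.
From PV = nRT: V₁ = nRT₁/P₁ = 0.01973 L.
P constant ⇒ V ∝ T: P₂ = P₁; V₂ = V₁·(T₂/T₁) = 0.03073 L.
V constant ⇒ P ∝ T: V₃ = V₂; P₃ = P₂·(T₃/T₂) = 113.4 kPa.
P constant ⇒ V ∝ T: P₄ = P₃; T₄ = T₃·(V₄/V₃) = 454.3 K.

T₄ ≈ 181 °C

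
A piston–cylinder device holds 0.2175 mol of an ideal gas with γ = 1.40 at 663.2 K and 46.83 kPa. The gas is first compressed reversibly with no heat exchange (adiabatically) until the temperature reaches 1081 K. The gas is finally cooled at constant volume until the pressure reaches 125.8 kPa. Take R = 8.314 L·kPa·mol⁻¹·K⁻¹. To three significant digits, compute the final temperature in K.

From PV = nRT: V₁ = nRT₁/P₁ = 25.61 L.
Reversible adiabatic, γ = 1.40: P₂ = P₁·(T₂/T₁)^(γ/(γ−1)) = 258.9 kPa; V₂ = V₁·(T₁/T₂)^(1/(γ−1)) = 7.550 L.
V constant ⇒ P ∝ T: V₃ = V₂; T₃ = T₂·(P₃/P₂) = 525.2 K.

T₃ ≈ 525 K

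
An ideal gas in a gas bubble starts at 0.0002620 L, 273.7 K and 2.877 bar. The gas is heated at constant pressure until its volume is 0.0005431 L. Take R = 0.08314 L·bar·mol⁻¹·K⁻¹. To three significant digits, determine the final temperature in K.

T₂ ≈ 567 K

P constant ⇒ V ∝ T: P₂ = P₁; T₂ = T₁·(V₂/V₁) = 567.4 K.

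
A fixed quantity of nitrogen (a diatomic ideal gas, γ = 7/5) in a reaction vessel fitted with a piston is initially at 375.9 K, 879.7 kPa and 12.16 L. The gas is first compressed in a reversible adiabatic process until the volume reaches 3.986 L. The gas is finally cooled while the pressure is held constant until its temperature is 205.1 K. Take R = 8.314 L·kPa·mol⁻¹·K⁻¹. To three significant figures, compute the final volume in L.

Adiabatic (γ = 7/5), T V^(γ−1) and P V^γ constant: T₂ = T₁·(V₁/V₂)^(γ−1) = 587.3 K; P₂ = P₁·(V₁/V₂)^γ = 4193 kPa.
P constant ⇒ V ∝ T: P₃ = P₂; V₃ = V₂·(T₃/T₂) = 1.392 L.

V₃ ≈ 1.39 L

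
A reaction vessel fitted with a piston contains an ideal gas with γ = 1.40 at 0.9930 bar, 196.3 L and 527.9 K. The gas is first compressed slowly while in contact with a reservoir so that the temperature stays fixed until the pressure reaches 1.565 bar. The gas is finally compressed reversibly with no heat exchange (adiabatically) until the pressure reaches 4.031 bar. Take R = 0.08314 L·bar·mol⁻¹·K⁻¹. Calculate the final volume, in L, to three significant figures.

T constant ⇒ Boyle's law P V = const: T₂ = T₁; V₂ = V₁·(P₁/P₂) = 124.6 L.
Reversible adiabatic, γ = 1.40: T₃ = T₂·(P₃/P₂)^((γ−1)/γ) = 691.8 K; V₃ = V₂·(P₂/P₃)^(1/γ) = 63.37 L.

V₃ ≈ 63.4 L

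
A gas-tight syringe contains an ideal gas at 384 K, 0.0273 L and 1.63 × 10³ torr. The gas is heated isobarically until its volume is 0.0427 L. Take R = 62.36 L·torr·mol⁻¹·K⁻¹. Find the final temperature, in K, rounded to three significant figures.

T₂ ≈ 601 K

Isobaric, so V/T is constant: P₂ = P₁; T₂ = T₁·(V₂/V₁) = 600.6 K.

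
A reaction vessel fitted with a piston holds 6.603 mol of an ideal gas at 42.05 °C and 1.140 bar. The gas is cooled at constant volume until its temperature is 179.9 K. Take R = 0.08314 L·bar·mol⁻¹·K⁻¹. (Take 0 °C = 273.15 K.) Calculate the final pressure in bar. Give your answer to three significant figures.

P₂ ≈ 0.651 bar

Convert: T₁ = 315.2 K.
From PV = nRT: V₁ = nRT₁/P₁ = 151.8 L.
Isochoric, so P/T is constant: V₂ = V₁; P₂ = P₁·(T₂/T₁) = 0.6507 bar.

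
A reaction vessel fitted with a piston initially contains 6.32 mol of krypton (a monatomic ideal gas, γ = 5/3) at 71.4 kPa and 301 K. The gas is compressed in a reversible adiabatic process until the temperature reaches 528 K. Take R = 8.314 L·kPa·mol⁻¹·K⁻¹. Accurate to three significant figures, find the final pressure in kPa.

From PV = nRT: V₁ = nRT₁/P₁ = 221.5 L.
Adiabatic (γ = 5/3), T V^(γ−1) and P V^γ constant: P₂ = P₁·(T₂/T₁)^(γ/(γ−1)) = 291.0 kPa; V₂ = V₁·(T₁/T₂)^(1/(γ−1)) = 95.34 L.

P₂ ≈ 291 kPa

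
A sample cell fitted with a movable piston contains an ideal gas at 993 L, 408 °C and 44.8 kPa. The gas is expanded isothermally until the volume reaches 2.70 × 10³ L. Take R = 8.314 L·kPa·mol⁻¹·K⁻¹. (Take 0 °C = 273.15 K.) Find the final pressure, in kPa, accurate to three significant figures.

P₂ ≈ 16.5 kPa

Convert: T₁ = 681.1 K.
Isothermal, so P V is constant: T₂ = T₁; P₂ = P₁·(V₁/V₂) = 16.48 kPa.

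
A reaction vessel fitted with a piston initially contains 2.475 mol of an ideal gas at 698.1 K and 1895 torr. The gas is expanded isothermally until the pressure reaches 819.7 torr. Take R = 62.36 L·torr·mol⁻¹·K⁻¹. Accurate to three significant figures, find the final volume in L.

V₂ ≈ 131 L

From PV = nRT: V₁ = nRT₁/P₁ = 56.86 L.
T constant ⇒ Boyle's law P V = const: T₂ = T₁; V₂ = V₁·(P₁/P₂) = 131.4 L.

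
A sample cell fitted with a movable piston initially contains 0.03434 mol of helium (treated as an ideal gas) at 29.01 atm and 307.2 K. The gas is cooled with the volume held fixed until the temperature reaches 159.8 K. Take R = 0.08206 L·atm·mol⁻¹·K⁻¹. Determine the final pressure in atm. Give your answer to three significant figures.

From PV = nRT: V₁ = nRT₁/P₁ = 0.02984 L.
Isochoric, so P/T is constant: V₂ = V₁; P₂ = P₁·(T₂/T₁) = 15.09 atm.

P₂ ≈ 15.1 atm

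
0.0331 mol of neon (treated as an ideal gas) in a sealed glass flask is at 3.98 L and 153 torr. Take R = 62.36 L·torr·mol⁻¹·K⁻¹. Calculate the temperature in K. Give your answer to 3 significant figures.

PV = nRT ⇒ T = PV/(nR) = (153 × 3.98) / (0.0331 × 62.36)

T ≈ 295 K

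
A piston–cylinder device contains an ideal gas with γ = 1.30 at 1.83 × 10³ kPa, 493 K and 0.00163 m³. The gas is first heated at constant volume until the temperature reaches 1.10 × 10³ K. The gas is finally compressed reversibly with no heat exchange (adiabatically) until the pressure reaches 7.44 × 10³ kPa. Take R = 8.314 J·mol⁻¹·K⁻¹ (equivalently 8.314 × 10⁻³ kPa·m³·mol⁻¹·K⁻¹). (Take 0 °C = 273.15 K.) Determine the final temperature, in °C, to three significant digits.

Isochoric, so P/T is constant: V₂ = V₁; P₂ = P₁·(T₂/T₁) = 4083 kPa.
Adiabatic (γ = 1.30), T V^(γ−1) and P V^γ constant: T₃ = T₂·(P₃/P₂)^((γ−1)/γ) = 1263 K; V₃ = V₂·(P₂/P₃)^(1/γ) = 0.001027 m³.

T₃ ≈ 990 °C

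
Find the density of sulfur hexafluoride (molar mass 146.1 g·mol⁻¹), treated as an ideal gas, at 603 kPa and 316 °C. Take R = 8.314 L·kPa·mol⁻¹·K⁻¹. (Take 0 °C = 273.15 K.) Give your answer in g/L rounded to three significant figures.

ρ ≈ 18.0 g/L

ρ = PM/(RT) = (603 × 146.1) / (8.314 × 589.1)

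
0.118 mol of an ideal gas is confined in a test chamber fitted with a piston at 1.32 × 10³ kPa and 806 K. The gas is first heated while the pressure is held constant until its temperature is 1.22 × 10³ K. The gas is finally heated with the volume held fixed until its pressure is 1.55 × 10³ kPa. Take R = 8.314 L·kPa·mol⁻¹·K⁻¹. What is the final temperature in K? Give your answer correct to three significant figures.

From PV = nRT: V₁ = nRT₁/P₁ = 0.5990 L.
Isobaric, so V/T is constant: P₂ = P₁; V₂ = V₁·(T₂/T₁) = 0.9067 L.
Isochoric, so P/T is constant: V₃ = V₂; T₃ = T₂·(P₃/P₂) = 1433 K.

T₃ ≈ 1.43e+03 K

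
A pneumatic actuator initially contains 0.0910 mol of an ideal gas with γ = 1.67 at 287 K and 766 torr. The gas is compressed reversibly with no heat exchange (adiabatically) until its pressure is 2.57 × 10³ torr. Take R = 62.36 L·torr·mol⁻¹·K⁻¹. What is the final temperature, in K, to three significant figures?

T₂ ≈ 466 K

From PV = nRT: V₁ = nRT₁/P₁ = 2.126 L.
Adiabatic (γ = 1.67), T V^(γ−1) and P V^γ constant: T₂ = T₁·(P₂/P₁)^((γ−1)/γ) = 466.4 K; V₂ = V₁·(P₁/P₂)^(1/γ) = 1.030 L.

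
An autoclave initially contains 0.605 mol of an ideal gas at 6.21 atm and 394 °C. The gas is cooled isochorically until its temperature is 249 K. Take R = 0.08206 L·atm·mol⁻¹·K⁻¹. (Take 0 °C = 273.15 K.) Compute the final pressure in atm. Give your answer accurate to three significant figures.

P₂ ≈ 2.32 atm

Convert: T₁ = 667.1 K.
From PV = nRT: V₁ = nRT₁/P₁ = 5.334 L.
Isochoric, so P/T is constant: V₂ = V₁; P₂ = P₁·(T₂/T₁) = 2.318 atm.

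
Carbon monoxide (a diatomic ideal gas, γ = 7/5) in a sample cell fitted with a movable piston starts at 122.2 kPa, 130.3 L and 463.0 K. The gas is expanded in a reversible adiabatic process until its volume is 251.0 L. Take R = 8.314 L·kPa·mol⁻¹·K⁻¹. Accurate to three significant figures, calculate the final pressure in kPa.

P₂ ≈ 48.8 kPa

Adiabatic (γ = 7/5), T V^(γ−1) and P V^γ constant: T₂ = T₁·(V₁/V₂)^(γ−1) = 356.2 K; P₂ = P₁·(V₁/V₂)^γ = 48.80 kPa.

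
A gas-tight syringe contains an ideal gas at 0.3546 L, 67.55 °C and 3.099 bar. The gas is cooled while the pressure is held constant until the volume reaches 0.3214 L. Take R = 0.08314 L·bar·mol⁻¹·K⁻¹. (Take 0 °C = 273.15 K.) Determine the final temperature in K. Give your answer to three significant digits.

Convert: T₁ = 340.7 K.
P constant ⇒ V ∝ T: P₂ = P₁; T₂ = T₁·(V₂/V₁) = 308.8 K.

T₂ ≈ 309 K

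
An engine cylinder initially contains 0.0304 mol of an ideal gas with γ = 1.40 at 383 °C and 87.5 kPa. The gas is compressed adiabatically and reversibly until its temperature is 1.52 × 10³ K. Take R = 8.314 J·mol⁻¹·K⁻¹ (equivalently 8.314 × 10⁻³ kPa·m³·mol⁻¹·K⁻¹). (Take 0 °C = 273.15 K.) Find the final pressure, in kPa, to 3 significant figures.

P₂ ≈ 1.66e+03 kPa

Convert: T₁ = 656.1 K.
From PV = nRT: V₁ = nRT₁/P₁ = 0.001895 m³.
Reversible adiabatic, γ = 1.40: P₂ = P₁·(T₂/T₁)^(γ/(γ−1)) = 1656 kPa; V₂ = V₁·(T₁/T₂)^(1/(γ−1)) = 0.0002320 m³.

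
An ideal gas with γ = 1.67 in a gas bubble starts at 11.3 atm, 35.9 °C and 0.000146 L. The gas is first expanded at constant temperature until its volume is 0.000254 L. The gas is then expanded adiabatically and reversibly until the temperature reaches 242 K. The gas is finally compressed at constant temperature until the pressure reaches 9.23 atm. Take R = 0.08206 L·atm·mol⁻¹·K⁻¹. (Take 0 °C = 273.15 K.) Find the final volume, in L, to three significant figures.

Convert: T₁ = 309.0 K.
Isothermal, so P V is constant: T₂ = T₁; P₂ = P₁·(V₁/V₂) = 6.495 atm.
Reversible adiabatic, γ = 1.67: P₃ = P₂·(T₃/T₂)^(γ/(γ−1)) = 3.531 atm; V₃ = V₂·(T₂/T₃)^(1/(γ−1)) = 0.0003659 L.
Isothermal, so P V is constant: T₄ = T₃; V₄ = V₃·(P₃/P₄) = 0.0001400 L.

V₄ ≈ 0.000140 L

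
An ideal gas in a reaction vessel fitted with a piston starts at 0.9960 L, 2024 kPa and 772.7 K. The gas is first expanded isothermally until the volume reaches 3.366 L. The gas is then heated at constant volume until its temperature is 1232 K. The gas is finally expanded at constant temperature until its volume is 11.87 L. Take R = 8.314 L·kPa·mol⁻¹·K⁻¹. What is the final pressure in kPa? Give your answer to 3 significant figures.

P₄ ≈ 271 kPa

T constant ⇒ Boyle's law P V = const: T₂ = T₁; P₂ = P₁·(V₁/V₂) = 598.9 kPa.
V constant ⇒ P ∝ T: V₃ = V₂; P₃ = P₂·(T₃/T₂) = 954.9 kPa.
T constant ⇒ Boyle's law P V = const: T₄ = T₃; P₄ = P₃·(V₃/V₄) = 270.8 kPa.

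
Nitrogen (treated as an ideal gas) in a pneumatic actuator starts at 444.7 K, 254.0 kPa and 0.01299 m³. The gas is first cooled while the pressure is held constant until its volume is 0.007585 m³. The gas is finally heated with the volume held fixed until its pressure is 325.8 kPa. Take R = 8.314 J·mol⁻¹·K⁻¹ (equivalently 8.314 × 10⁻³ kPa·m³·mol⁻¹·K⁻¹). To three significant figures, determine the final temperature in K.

T₃ ≈ 333 K

Isobaric, so V/T is constant: P₂ = P₁; T₂ = T₁·(V₂/V₁) = 259.7 K.
V constant ⇒ P ∝ T: V₃ = V₂; T₃ = T₂·(P₃/P₂) = 333.1 K.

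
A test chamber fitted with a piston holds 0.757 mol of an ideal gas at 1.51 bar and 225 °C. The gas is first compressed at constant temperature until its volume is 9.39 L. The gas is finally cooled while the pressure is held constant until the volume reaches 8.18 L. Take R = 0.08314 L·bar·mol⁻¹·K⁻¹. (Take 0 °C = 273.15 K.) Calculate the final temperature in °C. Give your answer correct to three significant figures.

T₃ ≈ 161 °C

Convert: T₁ = 498.1 K.
From PV = nRT: V₁ = nRT₁/P₁ = 20.76 L.
Isothermal, so P V is constant: T₂ = T₁; P₂ = P₁·(V₁/V₂) = 3.339 bar.
Isobaric, so V/T is constant: P₃ = P₂; T₃ = T₂·(V₃/V₂) = 434.0 K.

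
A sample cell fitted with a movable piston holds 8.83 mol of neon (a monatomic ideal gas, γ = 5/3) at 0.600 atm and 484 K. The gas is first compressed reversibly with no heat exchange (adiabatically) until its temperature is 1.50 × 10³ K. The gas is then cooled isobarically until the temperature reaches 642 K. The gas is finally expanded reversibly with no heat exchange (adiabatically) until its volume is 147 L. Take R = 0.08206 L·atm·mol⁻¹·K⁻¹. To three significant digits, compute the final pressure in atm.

P₄ ≈ 1.46 atm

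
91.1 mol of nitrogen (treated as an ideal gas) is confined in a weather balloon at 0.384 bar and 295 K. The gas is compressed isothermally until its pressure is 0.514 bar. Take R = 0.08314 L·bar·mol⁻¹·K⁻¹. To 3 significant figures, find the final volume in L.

V₂ ≈ 4.35e+03 L

From PV = nRT: V₁ = nRT₁/P₁ = 5819 L.
Isothermal, so P V is constant: T₂ = T₁; V₂ = V₁·(P₁/P₂) = 4347 L.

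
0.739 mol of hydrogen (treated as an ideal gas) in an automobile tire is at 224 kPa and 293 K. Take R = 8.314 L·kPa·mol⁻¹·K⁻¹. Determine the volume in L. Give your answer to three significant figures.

V ≈ 8.04 L

PV = nRT ⇒ V = nRT/P = (0.739 × 8.314 × 293) / 224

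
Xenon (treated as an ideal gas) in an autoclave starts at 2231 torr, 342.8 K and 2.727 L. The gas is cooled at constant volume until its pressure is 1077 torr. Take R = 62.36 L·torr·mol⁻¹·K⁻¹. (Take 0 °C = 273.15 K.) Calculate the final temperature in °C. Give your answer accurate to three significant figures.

V constant ⇒ P ∝ T: V₂ = V₁; T₂ = T₁·(P₂/P₁) = 165.5 K.

T₂ ≈ -108 °C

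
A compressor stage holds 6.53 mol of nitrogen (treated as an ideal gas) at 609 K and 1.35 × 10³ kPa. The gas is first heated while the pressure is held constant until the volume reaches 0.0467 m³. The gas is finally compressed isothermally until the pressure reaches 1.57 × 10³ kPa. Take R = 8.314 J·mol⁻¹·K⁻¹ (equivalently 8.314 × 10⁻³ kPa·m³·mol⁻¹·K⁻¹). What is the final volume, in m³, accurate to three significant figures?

V₃ ≈ 0.0402 m³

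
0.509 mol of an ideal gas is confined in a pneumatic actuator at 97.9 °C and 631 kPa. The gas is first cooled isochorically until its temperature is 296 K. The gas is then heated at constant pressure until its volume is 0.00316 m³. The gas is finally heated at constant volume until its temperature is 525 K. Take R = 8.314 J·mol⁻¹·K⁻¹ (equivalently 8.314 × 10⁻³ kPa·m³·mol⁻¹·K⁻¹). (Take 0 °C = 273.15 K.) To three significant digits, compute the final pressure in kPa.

P₄ ≈ 703 kPa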